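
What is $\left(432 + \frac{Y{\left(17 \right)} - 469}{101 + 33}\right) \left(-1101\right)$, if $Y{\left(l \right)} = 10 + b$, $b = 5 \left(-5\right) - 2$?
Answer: $- \frac{31599801}{67} \approx -4.7164 \cdot 10^{5}$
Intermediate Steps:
$b = -27$ ($b = -25 - 2 = -27$)
$Y{\left(l \right)} = -17$ ($Y{\left(l \right)} = 10 - 27 = -17$)
$\left(432 + \frac{Y{\left(17 \right)} - 469}{101 + 33}\right) \left(-1101\right) = \left(432 + \frac{-17 - 469}{101 + 33}\right) \left(-1101\right) = \left(432 - \frac{486}{134}\right) \left(-1101\right) = \left(432 - \frac{243}{67}\right) \left(-1101\right) = \frac{28701}{67} \left(-1101\right) = - \frac{31599801}{67}$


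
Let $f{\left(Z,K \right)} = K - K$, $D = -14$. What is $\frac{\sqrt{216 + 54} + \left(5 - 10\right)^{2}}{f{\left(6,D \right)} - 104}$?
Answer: $- \frac{25}{104} - \frac{3 \sqrt{30}}{104} \approx -0.39838$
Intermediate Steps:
$f{\left(Z,K \right)} = 0$
$\frac{\sqrt{216 + 54} + \left(5 - 10\right)^{2}}{f{\left(6,D \right)} - 104} = \frac{\sqrt{216 + 54} + \left(5 - 10\right)^{2}}{0 - 104} = \frac{\sqrt{270} + \left(-5\right)^{2}}{-104} = \left(3 \sqrt{30} + 25\right) \left(- \frac{1}{104}\right) = \left(25 + 3 \sqrt{30}\right) \left(- \frac{1}{104}\right) = - \frac{25}{104} - \frac{3 \sqrt{30}}{104}$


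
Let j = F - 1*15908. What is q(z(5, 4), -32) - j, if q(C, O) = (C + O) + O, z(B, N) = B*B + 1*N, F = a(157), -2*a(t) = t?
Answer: 31903/2 ≈ 15952.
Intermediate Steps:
a(t) = -t/2
F = -157/2 (F = -½*157 = -157/2 ≈ -78.500)
z(B, N) = N + B² (z(B, N) = B² + N = N + B²)
j = -31973/2 (j = -157/2 - 1*15908 = -157/2 - 15908 = -31973/2 ≈ -15987.)
q(C, O) = C + 2*O
q(z(5, 4), -32) - j = ((4 + 5²) + 2*(-32)) - 1*(-31973/2) = ((4 + 25) - 64) + 31973/2 = (29 - 64) + 31973/2 = -35 + 31973/2 = 31903/2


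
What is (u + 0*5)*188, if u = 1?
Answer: 188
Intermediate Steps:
(u + 0*5)*188 = (1 + 0*5)*188 = (1 + 0)*188 = 1*188 = 188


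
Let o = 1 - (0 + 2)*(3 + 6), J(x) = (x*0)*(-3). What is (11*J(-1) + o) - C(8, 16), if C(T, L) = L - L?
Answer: -17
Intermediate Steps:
J(x) = 0 (J(x) = 0*(-3) = 0)
C(T, L) = 0
o = -17 (o = 1 - 2*9 = 1 - 1*18 = 1 - 18 = -17)
(11*J(-1) + o) - C(8, 16) = (11*0 - 17) - 1*0 = (0 - 17) + 0 = -17 + 0 = -17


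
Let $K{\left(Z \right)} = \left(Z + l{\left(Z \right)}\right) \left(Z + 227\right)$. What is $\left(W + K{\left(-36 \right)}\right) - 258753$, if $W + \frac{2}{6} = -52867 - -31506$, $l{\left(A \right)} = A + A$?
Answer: $- \frac{902227}{3} \approx -3.0074 \cdot 10^{5}$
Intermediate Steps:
$l{\left(A \right)} = 2 A$
$K{\left(Z \right)} = 3 Z \left(227 + Z\right)$ ($K{\left(Z \right)} = \left(Z + 2 Z\right) \left(Z + 227\right) = 3 Z \left(227 + Z\right)$)
$W = - \frac{64084}{3}$ ($W = - \frac{1}{3} - 21361 = - \frac{64084}{3} \approx -21361.0$)
$\left(W + K{\left(-36 \right)}\right) - 258753 = \left(- \frac{64084}{3} + 3 \left(-36\right) \left(227 - 36\right)\right) - 258753 = \left(- \frac{64084}{3} + 3 \left(-36\right) 191\right) - 258753 = \left(- \frac{64084}{3} - 20628\right) - 258753 = - \frac{125968}{3} - 258753 = - \frac{902227}{3}$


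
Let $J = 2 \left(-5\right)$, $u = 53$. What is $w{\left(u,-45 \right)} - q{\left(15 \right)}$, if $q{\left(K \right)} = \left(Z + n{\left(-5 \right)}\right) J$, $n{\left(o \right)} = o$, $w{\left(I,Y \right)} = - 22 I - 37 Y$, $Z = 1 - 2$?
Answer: $439$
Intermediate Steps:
$J = -10$
$Z = -1$
$w{\left(I,Y \right)} = - 37 Y - 22 I$
$q{\left(K \right)} = 60$ ($q{\left(K \right)} = \left(-1 - 5\right) \left(-10\right) = \left(-6\right) \left(-10\right) = 60$)
$w{\left(u,-45 \right)} - q{\left(15 \right)} = \left(\left(-37\right) \left(-45\right) - 1166\right) - 60 = \left(1665 - 1166\right) - 60 = 499 - 60 = 439$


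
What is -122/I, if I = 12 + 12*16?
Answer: -61/102 ≈ -0.59804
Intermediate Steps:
I = 204 (I = 12 + 192 = 204)
-122/I = -122/204 = -122*1/204 = -61/102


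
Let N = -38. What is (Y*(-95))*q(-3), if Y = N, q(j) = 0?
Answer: 0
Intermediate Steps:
Y = -38
(Y*(-95))*q(-3) = -38*(-95)*0 = 3610*0 = 0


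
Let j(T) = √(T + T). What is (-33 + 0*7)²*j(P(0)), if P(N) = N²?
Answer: 0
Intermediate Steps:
j(T) = √2*√T (j(T) = √(2*T) = √2*√T)
(-33 + 0*7)²*j(P(0)) = (-33 + 0*7)²*(√2*√(0²)) = (-33 + 0)²*(√2*√0) = (-33)²*(√2*0) = 1089*0 = 0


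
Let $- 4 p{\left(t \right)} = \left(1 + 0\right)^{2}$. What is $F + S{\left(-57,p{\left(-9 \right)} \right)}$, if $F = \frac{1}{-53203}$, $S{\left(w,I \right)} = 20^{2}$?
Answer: $\frac{21281199}{53203} \approx 400.0$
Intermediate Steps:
$p{\left(t \right)} = - \frac{1}{4}$ ($p{\left(t \right)} = - \frac{\left(1 + 0\right)^{2}}{4} = - \frac{1^{2}}{4} = \left(- \frac{1}{4}\right) 1 = - \frac{1}{4}$)
$S{\left(w,I \right)} = 400$
$F = - \frac{1}{53203} \approx -1.8796 \cdot 10^{-5}$
$F + S{\left(-57,p{\left(-9 \right)} \right)} = - \frac{1}{53203} + 400 = \frac{21281199}{53203}$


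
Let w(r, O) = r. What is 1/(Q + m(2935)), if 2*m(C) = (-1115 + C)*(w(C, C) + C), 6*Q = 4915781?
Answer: 6/36965981 ≈ 1.6231e-7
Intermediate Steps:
Q = 4915781/6 (Q = (⅙)*4915781 = 4915781/6 ≈ 8.1930e+5)
m(C) = C*(-1115 + C) (m(C) = ((-1115 + C)*(C + C))/2 = ((-1115 + C)*(2*C))/2 = (2*C*(-1115 + C))/2 = C*(-1115 + C))
1/(Q + m(2935)) = 1/(4915781/6 + 2935*(-1115 + 2935)) = 1/(4915781/6 + 2935*1820) = 1/(4915781/6 + 5341700) = 1/(36965981/6) = 6/36965981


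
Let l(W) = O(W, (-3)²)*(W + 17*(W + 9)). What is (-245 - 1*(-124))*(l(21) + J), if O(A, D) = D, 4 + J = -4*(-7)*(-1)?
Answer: -574387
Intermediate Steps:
J = -32 (J = -4 - 4*(-7)*(-1) = -4 + 28*(-1) = -4 - 28 = -32)
l(W) = 1377 + 162*W (l(W) = (-3)²*(W + 17*(W + 9)) = 9*(W + 17*(9 + W)) = 9*(W + (153 + 17*W)) = 9*(153 + 18*W) = 1377 + 162*W)
(-245 - 1*(-124))*(l(21) + J) = (-245 - 1*(-124))*((1377 + 162*21) - 32) = (-245 + 124)*((1377 + 3402) - 32) = -121*(4779 - 32) = -121*4747 = -574387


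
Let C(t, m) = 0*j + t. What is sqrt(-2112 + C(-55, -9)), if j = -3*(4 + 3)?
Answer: I*sqrt(2167) ≈ 46.551*I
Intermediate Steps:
j = -21 (j = -3*7 = -21)
C(t, m) = t (C(t, m) = 0*(-21) + t = 0 + t = t)
sqrt(-2112 + C(-55, -9)) = sqrt(-2112 - 55) = sqrt(-2167) = I*sqrt(2167)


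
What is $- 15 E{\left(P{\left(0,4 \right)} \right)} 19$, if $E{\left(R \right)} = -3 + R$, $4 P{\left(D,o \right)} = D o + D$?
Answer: $855$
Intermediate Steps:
$P{\left(D,o \right)} = \frac{D}{4} + \frac{D o}{4}$ ($P{\left(D,o \right)} = \frac{D o + D}{4} = \frac{D + D o}{4} = \frac{D}{4} + \frac{D o}{4}$)
$- 15 E{\left(P{\left(0,4 \right)} \right)} 19 = - 15 \left(-3 + \frac{1}{4} \cdot 0 \left(1 + 4\right)\right) 19 = - 15 \left(-3 + \frac{1}{4} \cdot 0 \cdot 5\right) 19 = - 15 \left(-3 + 0\right) 19 = \left(-15\right) \left(-3\right) 19 = 45 \cdot 19 = 855$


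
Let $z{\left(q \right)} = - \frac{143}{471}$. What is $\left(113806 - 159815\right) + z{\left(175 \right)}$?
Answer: $- \frac{21670382}{471} \approx -46009.0$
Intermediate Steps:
$z{\left(q \right)} = - \frac{143}{471}$ ($z{\left(q \right)} = \left(-143\right) \frac{1}{471} = - \frac{143}{471}$)
$\left(113806 - 159815\right) + z{\left(175 \right)} = \left(113806 - 159815\right) - \frac{143}{471} = -46009 - \frac{143}{471} = - \frac{21670382}{471}$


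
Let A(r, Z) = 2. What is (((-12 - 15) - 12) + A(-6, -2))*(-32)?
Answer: 1184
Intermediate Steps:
(((-12 - 15) - 12) + A(-6, -2))*(-32) = (((-12 - 15) - 12) + 2)*(-32) = ((-27 - 12) + 2)*(-32) = (-39 + 2)*(-32) = -37*(-32) = 1184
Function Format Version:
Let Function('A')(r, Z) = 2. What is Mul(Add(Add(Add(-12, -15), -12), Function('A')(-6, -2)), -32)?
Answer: 1184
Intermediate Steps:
Mul(Add(Add(Add(-12, -15), -12), Function('A')(-6, -2)), -32) = Mul(Add(Add(Add(-12, -15), -12), 2), -32) = Mul(Add(Add(-27, -12), 2), -32) = Mul(Add(-39, 2), -32) = Mul(-37, -32) = 1184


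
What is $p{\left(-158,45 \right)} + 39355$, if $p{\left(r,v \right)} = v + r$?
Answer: $39242$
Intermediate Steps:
$p{\left(r,v \right)} = r + v$
$p{\left(-158,45 \right)} + 39355 = \left(-158 + 45\right) + 39355 = -113 + 39355 = 39242$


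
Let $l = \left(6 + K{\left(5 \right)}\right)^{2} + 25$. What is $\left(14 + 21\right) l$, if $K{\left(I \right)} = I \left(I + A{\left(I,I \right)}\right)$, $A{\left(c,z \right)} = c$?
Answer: $110635$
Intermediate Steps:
$K{\left(I \right)} = 2 I^{2}$ ($K{\left(I \right)} = I \left(I + I\right) = I 2 I = 2 I^{2}$)
$l = 3161$ ($l = \left(6 + 2 \cdot 5^{2}\right)^{2} + 25 = \left(6 + 2 \cdot 25\right)^{2} + 25 = \left(6 + 50\right)^{2} + 25 = 56^{2} + 25 = 3136 + 25 = 3161$)
$\left(14 + 21\right) l = \left(14 + 21\right) 3161 = 35 \cdot 3161 = 110635$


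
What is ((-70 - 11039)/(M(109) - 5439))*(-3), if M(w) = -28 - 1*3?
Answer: -33327/5470 ≈ -6.0927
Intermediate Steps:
M(w) = -31 (M(w) = -28 - 3 = -31)
((-70 - 11039)/(M(109) - 5439))*(-3) = ((-70 - 11039)/(-31 - 5439))*(-3) = -11109/(-5470)*(-3) = -11109*(-1/5470)*(-3) = (11109/5470)*(-3) = -33327/5470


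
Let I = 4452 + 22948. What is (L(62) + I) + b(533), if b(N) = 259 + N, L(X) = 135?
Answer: 28327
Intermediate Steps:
I = 27400
(L(62) + I) + b(533) = (135 + 27400) + (259 + 533) = 27535 + 792 = 28327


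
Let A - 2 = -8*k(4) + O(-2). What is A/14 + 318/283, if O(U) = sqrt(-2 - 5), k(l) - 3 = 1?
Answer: -2019/1981 + I*sqrt(7)/14 ≈ -1.0192 + 0.18898*I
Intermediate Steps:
k(l) = 4 (k(l) = 3 + 1 = 4)
O(U) = I*sqrt(7) (O(U) = sqrt(-7) = I*sqrt(7))
A = -30 + I*sqrt(7) (A = 2 + (-8*4 + I*sqrt(7)) = 2 + (-32 + I*sqrt(7)) = -30 + I*sqrt(7) ≈ -30.0 + 2.6458*I)
A/14 + 318/283 = (-30 + I*sqrt(7))/14 + 318/283 = (-30 + I*sqrt(7))*(1/14) + 318*(1/283) = (-15/7 + I*sqrt(7)/14) + 318/283 = -2019/1981 + I*sqrt(7)/14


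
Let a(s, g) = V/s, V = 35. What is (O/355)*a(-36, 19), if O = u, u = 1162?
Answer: -4067/1278 ≈ -3.1823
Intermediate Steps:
O = 1162
a(s, g) = 35/s
(O/355)*a(-36, 19) = (1162/355)*(35/(-36)) = (1162*(1/355))*(35*(-1/36)) = (1162/355)*(-35/36) = -4067/1278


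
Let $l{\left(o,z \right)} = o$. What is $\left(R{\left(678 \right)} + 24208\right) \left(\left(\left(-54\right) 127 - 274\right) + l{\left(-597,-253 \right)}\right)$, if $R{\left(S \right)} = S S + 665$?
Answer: $-3745141053$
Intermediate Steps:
$R{\left(S \right)} = 665 + S^{2}$ ($R{\left(S \right)} = S^{2} + 665 = 665 + S^{2}$)
$\left(R{\left(678 \right)} + 24208\right) \left(\left(\left(-54\right) 127 - 274\right) + l{\left(-597,-253 \right)}\right) = \left(\left(665 + 678^{2}\right) + 24208\right) \left(\left(\left(-54\right) 127 - 274\right) - 597\right) = \left(\left(665 + 459684\right) + 24208\right) \left(\left(-6858 - 274\right) - 597\right) = \left(460349 + 24208\right) \left(-7132 - 597\right) = 484557 \left(-7729\right) = -3745141053$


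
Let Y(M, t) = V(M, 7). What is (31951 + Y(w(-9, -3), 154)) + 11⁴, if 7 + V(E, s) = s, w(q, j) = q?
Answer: 46592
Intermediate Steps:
V(E, s) = -7 + s
Y(M, t) = 0 (Y(M, t) = -7 + 7 = 0)
(31951 + Y(w(-9, -3), 154)) + 11⁴ = (31951 + 0) + 11⁴ = 31951 + 14641 = 46592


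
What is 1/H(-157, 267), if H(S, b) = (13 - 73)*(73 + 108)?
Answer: -1/10860 ≈ -9.2081e-5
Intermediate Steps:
H(S, b) = -10860 (H(S, b) = -60*181 = -10860)
1/H(-157, 267) = 1/(-10860) = -1/10860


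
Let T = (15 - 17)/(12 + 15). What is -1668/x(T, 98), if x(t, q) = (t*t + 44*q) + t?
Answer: -607986/1571699 ≈ -0.38683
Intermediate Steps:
T = -2/27 ≈ -0.074074
x(t, q) = t + t² + 44*q (x(t, q) = (t² + 44*q) + t = t + t² + 44*q)
-1668/x(T, 98) = -1668/(-2/27 + (-2/27)² + 44*98) = -1668/(-2/27 + 4/729 + 4312) = -1668/3143398/729 = -1668*729/3143398 = -607986/1571699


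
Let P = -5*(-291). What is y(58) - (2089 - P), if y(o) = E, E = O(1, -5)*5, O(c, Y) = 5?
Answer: -609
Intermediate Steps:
P = 1455
E = 25 (E = 5*5 = 25)
y(o) = 25
y(58) - (2089 - P) = 25 - (2089 - 1*1455) = 25 - (2089 - 1455) = 25 - 1*634 = 25 - 634 = -609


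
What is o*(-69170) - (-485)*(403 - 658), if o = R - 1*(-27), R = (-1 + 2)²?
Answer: -2060435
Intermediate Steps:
R = 1 (R = 1² = 1)
o = 28 (o = 1 - 1*(-27) = 1 + 27 = 28)
o*(-69170) - (-485)*(403 - 658) = 28*(-69170) - (-485)*(403 - 658) = -1936760 - (-485)*(-255) = -1936760 - 1*123675 = -1936760 - 123675 = -2060435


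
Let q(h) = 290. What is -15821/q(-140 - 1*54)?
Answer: -15821/290 ≈ -54.555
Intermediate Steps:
-15821/q(-140 - 1*54) = -15821/290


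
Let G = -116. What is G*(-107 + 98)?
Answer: 1044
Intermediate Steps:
G*(-107 + 98) = -116*(-107 + 98) = -116*(-9) = 1044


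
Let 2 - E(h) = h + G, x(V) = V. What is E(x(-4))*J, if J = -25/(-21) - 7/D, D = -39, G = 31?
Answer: -9350/273 ≈ -34.249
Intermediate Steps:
E(h) = -29 - h (E(h) = 2 - (h + 31) = 2 - (31 + h) = 2 + (-31 - h) = -29 - h)
J = 374/273 (J = -25/(-21) - 7/(-39) = -25*(-1/21) - 7*(-1/39) = 25/21 + 7/39 = 374/273 ≈ 1.3700)
E(x(-4))*J = (-29 - 1*(-4))*(374/273) = (-29 + 4)*(374/273) = -25*374/273 = -9350/273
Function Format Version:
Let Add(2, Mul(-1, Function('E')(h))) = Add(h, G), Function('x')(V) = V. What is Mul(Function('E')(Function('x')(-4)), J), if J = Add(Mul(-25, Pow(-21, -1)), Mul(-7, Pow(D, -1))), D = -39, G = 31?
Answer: Rational(-9350, 273) ≈ -34.249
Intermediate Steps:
Function('E')(h) = Add(-29, Mul(-1, h)) (Function('E')(h) = Add(2, Mul(-1, Add(h, 31))) = Add(2, Mul(-1, Add(31, h))) = Add(2, Add(-31, Mul(-1, h))) = Add(-29, Mul(-1, h)))
J = Rational(374, 273) (J = Add(Mul(-25, Pow(-21, -1)), Mul(-7, Pow(-39, -1))) = Add(Mul(-25, Rational(-1, 21)), Mul(-7, Rational(-1, 39))) = Add(Rational(25, 21), Rational(7, 39)) = Rational(374, 273) ≈ 1.3700)
Mul(Function('E')(Function('x')(-4)), J) = Mul(Add(-29, Mul(-1, -4)), Rational(374, 273)) = Mul(Add(-29, 4), Rational(374, 273)) = Mul(-25, Rational(374, 273)) = Rational(-9350, 273)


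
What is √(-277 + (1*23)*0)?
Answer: I*√277 ≈ 16.643*I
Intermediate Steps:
√(-277 + (1*23)*0) = √(-277 + 23*0) = √(-277 + 0) = √(-277) = I*√277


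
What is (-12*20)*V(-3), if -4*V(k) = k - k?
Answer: 0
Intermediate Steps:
V(k) = 0 (V(k) = -(k - k)/4 = -¼*0 = 0)
(-12*20)*V(-3) = -12*20*0 = -240*0 = 0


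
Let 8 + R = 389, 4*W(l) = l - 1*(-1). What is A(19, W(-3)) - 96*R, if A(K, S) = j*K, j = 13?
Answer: -36329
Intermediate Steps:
W(l) = ¼ + l/4 (W(l) = (l - 1*(-1))/4 = (l + 1)/4 = (1 + l)/4 = ¼ + l/4)
R = 381 (R = -8 + 389 = 381)
A(K, S) = 13*K
A(19, W(-3)) - 96*R = 13*19 - 96*381 = 247 - 36576 = -36329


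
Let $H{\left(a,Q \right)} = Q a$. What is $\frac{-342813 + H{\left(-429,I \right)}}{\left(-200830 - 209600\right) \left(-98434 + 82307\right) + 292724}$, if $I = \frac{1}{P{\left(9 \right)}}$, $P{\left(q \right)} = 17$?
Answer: $- \frac{2914125}{56264027339} \approx -5.1794 \cdot 10^{-5}$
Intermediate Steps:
$I = \frac{1}{17} \approx 0.058824$
$\frac{-342813 + H{\left(-429,I \right)}}{\left(-200830 - 209600\right) \left(-98434 + 82307\right) + 292724} = \frac{-342813 + \frac{1}{17} \left(-429\right)}{\left(-200830 - 209600\right) \left(-98434 + 82307\right) + 292724} = \frac{-342813 - \frac{429}{17}}{\left(-410430\right) \left(-16127\right) + 292724} = - \frac{5828250}{17 \left(6619004610 + 292724\right)} = - \frac{5828250}{17 \cdot 6619297334} = \left(- \frac{5828250}{17}\right) \frac{1}{6619297334} = - \frac{2914125}{56264027339}$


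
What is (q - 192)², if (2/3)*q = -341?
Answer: 1979649/4 ≈ 4.9491e+5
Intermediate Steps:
q = -1023/2 (q = (3/2)*(-341) = -1023/2 ≈ -511.50)
(q - 192)² = (-1023/2 - 192)² = (-1407/2)² = 1979649/4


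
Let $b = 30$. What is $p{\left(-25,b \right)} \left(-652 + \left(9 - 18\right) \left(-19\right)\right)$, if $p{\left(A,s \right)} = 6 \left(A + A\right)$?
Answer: $144300$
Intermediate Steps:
$p{\left(A,s \right)} = 12 A$ ($p{\left(A,s \right)} = 6 \cdot 2 A = 12 A$)
$p{\left(-25,b \right)} \left(-652 + \left(9 - 18\right) \left(-19\right)\right) = 12 \left(-25\right) \left(-652 + \left(9 - 18\right) \left(-19\right)\right) = - 300 \left(-652 - -171\right) = - 300 \left(-652 + 171\right) = \left(-300\right) \left(-481\right) = 144300$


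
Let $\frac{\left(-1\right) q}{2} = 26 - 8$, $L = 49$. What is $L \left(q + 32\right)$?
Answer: $-196$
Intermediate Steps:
$q = -36$ ($q = - 2 \left(26 - 8\right) = \left(-2\right) 18 = -36$)
$L \left(q + 32\right) = 49 \left(-36 + 32\right) = 49 \left(-4\right) = -196$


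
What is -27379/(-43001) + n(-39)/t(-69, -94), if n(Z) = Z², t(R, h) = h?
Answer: -62830895/4042094 ≈ -15.544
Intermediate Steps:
-27379/(-43001) + n(-39)/t(-69, -94) = -27379/(-43001) + (-39)²/(-94) = -27379*(-1/43001) + 1521*(-1/94) = 27379/43001 - 1521/94 = -62830895/4042094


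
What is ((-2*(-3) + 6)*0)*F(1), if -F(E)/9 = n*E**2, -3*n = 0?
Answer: 0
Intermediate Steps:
n = 0 (n = -1/3*0 = 0)
F(E) = 0 (F(E) = -0*E**2 = -9*0 = 0)
((-2*(-3) + 6)*0)*F(1) = ((-2*(-3) + 6)*0)*0 = ((6 + 6)*0)*0 = (12*0)*0 = 0*0 = 0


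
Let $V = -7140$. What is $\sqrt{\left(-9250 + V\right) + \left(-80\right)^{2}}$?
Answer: $3 i \sqrt{1110} \approx 99.95 i$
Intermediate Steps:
$\sqrt{\left(-9250 + V\right) + \left(-80\right)^{2}} = \sqrt{\left(-9250 - 7140\right) + \left(-80\right)^{2}} = \sqrt{-16390 + 6400} = \sqrt{-9990} = 3 i \sqrt{1110}$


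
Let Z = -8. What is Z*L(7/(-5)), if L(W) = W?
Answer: 56/5 ≈ 11.200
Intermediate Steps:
Z*L(7/(-5)) = -56/(-5) = -56*(-1)/5 = -8*(-7/5) = 56/5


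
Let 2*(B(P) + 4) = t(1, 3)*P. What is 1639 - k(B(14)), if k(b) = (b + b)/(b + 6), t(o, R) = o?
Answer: 4915/3 ≈ 1638.3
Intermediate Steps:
B(P) = -4 + P/2 (B(P) = -4 + (1*P)/2 = -4 + P/2)
k(b) = 2*b/(6 + b) (k(b) = (2*b)/(6 + b) = 2*b/(6 + b))
1639 - k(B(14)) = 1639 - 2*(-4 + (½)*14)/(6 + (-4 + (½)*14)) = 1639 - 2*(-4 + 7)/(6 + (-4 + 7)) = 1639 - 2*3/(6 + 3) = 1639 - 2*3/9 = 1639 - 1*⅔ = 1639 - ⅔ = 4915/3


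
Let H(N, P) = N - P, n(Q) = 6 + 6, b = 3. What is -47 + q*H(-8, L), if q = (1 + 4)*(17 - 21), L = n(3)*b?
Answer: 833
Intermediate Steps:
n(Q) = 12
L = 36 (L = 12*3 = 36)
q = -20 (q = 5*(-4) = -20)
-47 + q*H(-8, L) = -47 - 20*(-8 - 1*36) = -47 - 20*(-8 - 36) = -47 - 20*(-44) = -47 + 880 = 833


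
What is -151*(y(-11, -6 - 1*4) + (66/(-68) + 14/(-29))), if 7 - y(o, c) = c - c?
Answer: -825819/986 ≈ -837.54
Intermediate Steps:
y(o, c) = 7 (y(o, c) = 7 - (c - c) = 7 - 1*0 = 7 + 0 = 7)
-151*(y(-11, -6 - 1*4) + (66/(-68) + 14/(-29))) = -151*(7 + (66/(-68) + 14/(-29))) = -151*(7 + (66*(-1/68) + 14*(-1/29))) = -151*(7 + (-33/34 - 14/29)) = -151*(7 - 1433/986) = -151*5469/986 = -825819/986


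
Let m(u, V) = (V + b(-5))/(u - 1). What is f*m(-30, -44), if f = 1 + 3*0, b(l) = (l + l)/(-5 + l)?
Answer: 43/31 ≈ 1.3871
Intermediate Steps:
b(l) = 2*l/(-5 + l) (b(l) = (2*l)/(-5 + l) = 2*l/(-5 + l))
m(u, V) = (1 + V)/(-1 + u) (m(u, V) = (V + 2*(-5)/(-5 - 5))/(u - 1) = (V + 2*(-5)/(-10))/(-1 + u) = (V + 2*(-5)*(-⅒))/(-1 + u) = (V + 1)/(-1 + u) = (1 + V)/(-1 + u))
f = 1 (f = 1 + 0 = 1)
f*m(-30, -44) = 1*((1 - 44)/(-1 - 30)) = 1*(-43/(-31)) = 1*(-1/31*(-43)) = 1*(43/31) = 43/31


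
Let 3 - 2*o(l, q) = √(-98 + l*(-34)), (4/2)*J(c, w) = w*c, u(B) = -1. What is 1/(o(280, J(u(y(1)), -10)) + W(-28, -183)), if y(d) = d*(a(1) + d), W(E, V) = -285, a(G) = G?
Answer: -54/15767 + 2*I*√9618/331107 ≈ -0.0034249 + 0.00059239*I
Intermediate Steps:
y(d) = d*(1 + d)
J(c, w) = c*w/2 (J(c, w) = (w*c)/2 = (c*w)/2 = c*w/2)
o(l, q) = 3/2 - √(-98 - 34*l)/2 (o(l, q) = 3/2 - √(-98 + l*(-34))/2 = 3/2 - √(-98 - 34*l)/2)
1/(o(280, J(u(y(1)), -10)) + W(-28, -183)) = 1/((3/2 - √(-98 - 34*280)/2) - 285) = 1/((3/2 - √(-98 - 9520)/2) - 285) = 1/((3/2 - I*√9618/2) - 285) = 1/(-567/2 - I*√9618/2)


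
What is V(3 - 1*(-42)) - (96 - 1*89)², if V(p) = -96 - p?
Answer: -190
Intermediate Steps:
V(3 - 1*(-42)) - (96 - 1*89)² = (-96 - (3 - 1*(-42))) - (96 - 1*89)² = (-96 - (3 + 42)) - (96 - 89)² = (-96 - 1*45) - 1*7² = (-96 - 45) - 1*49 = -141 - 49 = -190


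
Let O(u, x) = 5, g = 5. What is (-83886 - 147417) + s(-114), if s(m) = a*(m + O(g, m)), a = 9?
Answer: -232284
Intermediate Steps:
s(m) = 45 + 9*m (s(m) = 9*(m + 5) = 9*(5 + m) = 45 + 9*m)
(-83886 - 147417) + s(-114) = (-83886 - 147417) + (45 + 9*(-114)) = -231303 + (45 - 1026) = -231303 - 981 = -232284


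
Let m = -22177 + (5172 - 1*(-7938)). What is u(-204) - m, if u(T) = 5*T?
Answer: 8047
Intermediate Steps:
m = -9067 (m = -22177 + (5172 + 7938) = -22177 + 13110 = -9067)
u(-204) - m = 5*(-204) - 1*(-9067) = -1020 + 9067 = 8047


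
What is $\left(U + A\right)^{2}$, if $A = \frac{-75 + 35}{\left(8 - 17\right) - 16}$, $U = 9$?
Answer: $\frac{2809}{25} \approx 112.36$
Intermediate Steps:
$A = \frac{8}{5}$ ($A = - \frac{40}{-9 - 16} = - \frac{40}{-25} = \left(-40\right) \left(- \frac{1}{25}\right) = \frac{8}{5} \approx 1.6$)
$\left(U + A\right)^{2} = \left(9 + \frac{8}{5}\right)^{2} = \left(\frac{53}{5}\right)^{2} = \frac{2809}{25}$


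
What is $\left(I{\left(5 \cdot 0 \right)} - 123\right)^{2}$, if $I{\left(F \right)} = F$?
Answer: $15129$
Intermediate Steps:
$\left(I{\left(5 \cdot 0 \right)} - 123\right)^{2} = \left(5 \cdot 0 - 123\right)^{2} = \left(0 - 123\right)^{2} = \left(-123\right)^{2} = 15129$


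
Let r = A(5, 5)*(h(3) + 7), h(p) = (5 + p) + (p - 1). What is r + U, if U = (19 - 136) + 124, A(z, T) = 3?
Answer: 58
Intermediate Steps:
h(p) = 4 + 2*p (h(p) = (5 + p) + (-1 + p) = 4 + 2*p)
U = 7 (U = -117 + 124 = 7)
r = 51 (r = 3*((4 + 2*3) + 7) = 3*((4 + 6) + 7) = 3*(10 + 7) = 3*17 = 51)
r + U = 51 + 7 = 58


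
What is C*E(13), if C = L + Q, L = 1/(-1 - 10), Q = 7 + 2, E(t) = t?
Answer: 1274/11 ≈ 115.82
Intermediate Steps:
Q = 9
L = -1/11 (L = 1/(-11) = -1/11 ≈ -0.090909)
C = 98/11 (C = -1/11 + 9 = 98/11 ≈ 8.9091)
C*E(13) = (98/11)*13 = 1274/11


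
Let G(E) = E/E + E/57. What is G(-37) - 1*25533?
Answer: -1455361/57 ≈ -25533.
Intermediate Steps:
G(E) = 1 + E/57 (G(E) = 1 + E*(1/57) = 1 + E/57)
G(-37) - 1*25533 = (1 + (1/57)*(-37)) - 1*25533 = (1 - 37/57) - 25533 = 20/57 - 25533 = -1455361/57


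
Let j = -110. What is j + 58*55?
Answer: 3080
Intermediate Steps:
j + 58*55 = -110 + 58*55 = -110 + 3190 = 3080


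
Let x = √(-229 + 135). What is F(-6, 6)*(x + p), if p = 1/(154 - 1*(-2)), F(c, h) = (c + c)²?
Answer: 12/13 + 144*I*√94 ≈ 0.92308 + 1396.1*I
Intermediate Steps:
F(c, h) = 4*c² (F(c, h) = (2*c)² = 4*c²)
x = I*√94 (x = √(-94) = I*√94 ≈ 9.6954*I)
p = 1/156 (p = 1/(154 + 2) = 1/156 ≈ 0.0064103)
F(-6, 6)*(x + p) = (4*(-6)²)*(I*√94 + 1/156) = (4*36)*(1/156 + I*√94) = 144*(1/156 + I*√94) = 12/13 + 144*I*√94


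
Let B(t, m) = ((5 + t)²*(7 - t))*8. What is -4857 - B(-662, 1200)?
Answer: -2310190305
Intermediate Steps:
B(t, m) = 8*(5 + t)²*(7 - t)
-4857 - B(-662, 1200) = -4857 - 8*(5 - 662)²*(7 - 1*(-662)) = -4857 - 8*(-657)²*(7 + 662) = -4857 - 8*431649*669 = -4857 - 1*2310185448 = -4857 - 2310185448 = -2310190305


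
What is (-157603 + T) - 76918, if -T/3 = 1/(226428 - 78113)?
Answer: -34782982118/148315 ≈ -2.3452e+5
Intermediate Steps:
T = -3/148315 (T = -3/(226428 - 78113) = -3/148315 ≈ -2.0227e-5)
(-157603 + T) - 76918 = (-157603 - 3/148315) - 76918 = -23374888948/148315 - 76918 = -34782982118/148315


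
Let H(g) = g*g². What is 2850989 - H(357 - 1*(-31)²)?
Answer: 223199853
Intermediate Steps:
H(g) = g³
2850989 - H(357 - 1*(-31)²) = 2850989 - (357 - 1*(-31)²)³ = 2850989 - (357 - 1*961)³ = 2850989 - (357 - 961)³ = 2850989 - 1*(-604)³ = 2850989 - 1*(-220348864) = 2850989 + 220348864 = 223199853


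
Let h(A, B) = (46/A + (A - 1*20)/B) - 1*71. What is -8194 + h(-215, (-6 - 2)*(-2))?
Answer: -28482861/3440 ≈ -8279.9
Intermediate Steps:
h(A, B) = -71 + 46/A + (-20 + A)/B (h(A, B) = (46/A + (A - 20)/B) - 71 = (46/A + (-20 + A)/B) - 71 = -71 + 46/A + (-20 + A)/B)
-8194 + h(-215, (-6 - 2)*(-2)) = -8194 + (-71 - 20*(-1/(2*(-6 - 2))) + 46/(-215) - 215*(-1/(2*(-6 - 2)))) = -8194 + (-71 - 20/((-8*(-2))) + 46*(-1/215) - 215/((-8*(-2)))) = -8194 + (-71 - 20/16 - 46/215 - 215/16) = -8194 + (-71 - 20*1/16 - 46/215 - 215*1/16) = -8194 + (-71 - 5/4 - 46/215 - 215/16) = -8194 - 295501/3440 = -28482861/3440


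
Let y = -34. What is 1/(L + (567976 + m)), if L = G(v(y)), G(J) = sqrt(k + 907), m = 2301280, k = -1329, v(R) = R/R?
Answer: 1434628/4116314996979 - I*sqrt(422)/8232629993958 ≈ 3.4852e-7 - 2.4953e-12*I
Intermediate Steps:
v(R) = 1
G(J) = I*sqrt(422) (G(J) = sqrt(-1329 + 907) = sqrt(-422) = I*sqrt(422))
L = I*sqrt(422) ≈ 20.543*I
1/(L + (567976 + m)) = 1/(I*sqrt(422) + (567976 + 2301280)) = 1/(I*sqrt(422) + 2869256) = 1/(2869256 + I*sqrt(422))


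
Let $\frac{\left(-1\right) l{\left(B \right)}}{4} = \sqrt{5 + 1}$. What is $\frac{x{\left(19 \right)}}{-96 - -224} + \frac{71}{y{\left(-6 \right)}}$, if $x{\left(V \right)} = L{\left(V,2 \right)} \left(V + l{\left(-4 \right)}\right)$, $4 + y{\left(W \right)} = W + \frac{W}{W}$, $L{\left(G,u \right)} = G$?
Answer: $- \frac{5839}{1152} - \frac{19 \sqrt{6}}{32} \approx -6.523$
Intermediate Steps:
$l{\left(B \right)} = - 4 \sqrt{6}$ ($l{\left(B \right)} = - 4 \sqrt{5 + 1} = - 4 \sqrt{6}$)
$y{\left(W \right)} = -3 + W$ ($y{\left(W \right)} = -4 + \left(W + \frac{W}{W}\right) = -4 + \left(W + 1\right) = -4 + \left(1 + W\right) = -3 + W$)
$x{\left(V \right)} = V \left(V - 4 \sqrt{6}\right)$
$\frac{x{\left(19 \right)}}{-96 - -224} + \frac{71}{y{\left(-6 \right)}} = \frac{19 \left(19 - 4 \sqrt{6}\right)}{-96 - -224} + \frac{71}{-3 - 6} = \frac{361 - 76 \sqrt{6}}{-96 + 224} + \frac{71}{-9} = \frac{361 - 76 \sqrt{6}}{128} + 71 \left(- \frac{1}{9}\right) = \left(361 - 76 \sqrt{6}\right) \frac{1}{128} - \frac{71}{9} = \left(\frac{361}{128} - \frac{19 \sqrt{6}}{32}\right) - \frac{71}{9} = - \frac{5839}{1152} - \frac{19 \sqrt{6}}{32}$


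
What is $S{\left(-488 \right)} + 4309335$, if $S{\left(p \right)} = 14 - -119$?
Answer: $4309468$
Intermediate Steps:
$S{\left(p \right)} = 133$ ($S{\left(p \right)} = 14 + 119 = 133$)
$S{\left(-488 \right)} + 4309335 = 133 + 4309335 = 4309468$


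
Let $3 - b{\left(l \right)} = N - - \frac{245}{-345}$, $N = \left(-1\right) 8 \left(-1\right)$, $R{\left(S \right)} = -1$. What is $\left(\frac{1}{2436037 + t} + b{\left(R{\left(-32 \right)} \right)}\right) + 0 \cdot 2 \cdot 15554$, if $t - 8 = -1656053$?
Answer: $- \frac{230877563}{53819448} \approx -4.2899$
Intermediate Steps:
$N = 8$ ($N = \left(-8\right) \left(-1\right) = 8$)
$t = -1656045$ ($t = 8 - 1656053 = -1656045$)
$b{\left(l \right)} = - \frac{296}{69}$ ($b{\left(l \right)} = 3 - \left(8 - - \frac{245}{-345}\right) = 3 - \left(8 - \left(-245\right) \left(- \frac{1}{345}\right)\right) = 3 - \left(8 - \frac{49}{69}\right) = 3 - \frac{503}{69} = - \frac{296}{69}$)
$\left(\frac{1}{2436037 + t} + b{\left(R{\left(-32 \right)} \right)}\right) + 0 \cdot 2 \cdot 15554 = \left(\frac{1}{2436037 - 1656045} - \frac{296}{69}\right) + 0 \cdot 2 \cdot 15554 = \left(\frac{1}{779992} - \frac{296}{69}\right) + 0 \cdot 15554 = \left(\frac{1}{779992} - \frac{296}{69}\right) + 0 = - \frac{230877563}{53819448} + 0 = - \frac{230877563}{53819448}$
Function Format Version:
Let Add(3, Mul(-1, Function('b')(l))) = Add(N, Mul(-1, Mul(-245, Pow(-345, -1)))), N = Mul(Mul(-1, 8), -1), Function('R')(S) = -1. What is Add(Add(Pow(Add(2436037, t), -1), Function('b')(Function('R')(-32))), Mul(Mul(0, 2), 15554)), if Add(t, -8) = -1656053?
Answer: Rational(-230877563, 53819448) ≈ -4.2899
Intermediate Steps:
N = 8 (N = Mul(-8, -1) = 8)
t = -1656045 (t = Add(8, -1656053) = -1656045)
Function('b')(l) = Rational(-296, 69) (Function('b')(l) = Add(3, Mul(-1, Add(8, Mul(-1, Mul(-245, Pow(-345, -1)))))) = Add(3, Mul(-1, Add(8, Mul(-1, Mul(-245, Rational(-1, 345)))))) = Add(3, Mul(-1, Add(8, Mul(-1, Rational(49, 69))))) = Add(3, Mul(-1, Add(8, Rational(-49, 69)))) = Add(3, Mul(-1, Rational(503, 69))) = Add(3, Rational(-503, 69)) = Rational(-296, 69))
Add(Add(Pow(Add(2436037, t), -1), Function('b')(Function('R')(-32))), Mul(Mul(0, 2), 15554)) = Add(Add(Pow(Add(2436037, -1656045), -1), Rational(-296, 69)), Mul(Mul(0, 2), 15554)) = Add(Add(Pow(779992, -1), Rational(-296, 69)), Mul(0, 15554)) = Add(Add(Rational(1, 779992), Rational(-296, 69)), 0) = Add(Rational(-230877563, 53819448), 0) = Rational(-230877563, 53819448)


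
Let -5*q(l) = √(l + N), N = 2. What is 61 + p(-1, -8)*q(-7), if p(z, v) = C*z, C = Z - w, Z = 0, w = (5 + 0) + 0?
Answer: 61 - I*√5 ≈ 61.0 - 2.2361*I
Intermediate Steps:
w = 5 (w = 5 + 0 = 5)
q(l) = -√(2 + l)/5 (q(l) = -√(l + 2)/5 = -√(2 + l)/5)
C = -5 (C = 0 - 1*5 = 0 - 5 = -5)
p(z, v) = -5*z
61 + p(-1, -8)*q(-7) = 61 + (-5*(-1))*(-√(2 - 7)/5) = 61 + 5*(-I*√5/5) = 61 - I*√5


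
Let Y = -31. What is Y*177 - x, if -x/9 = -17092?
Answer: -159315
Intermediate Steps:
x = 153828 (x = -9*(-17092) = 153828)
Y*177 - x = -31*177 - 1*153828 = -5487 - 153828 = -159315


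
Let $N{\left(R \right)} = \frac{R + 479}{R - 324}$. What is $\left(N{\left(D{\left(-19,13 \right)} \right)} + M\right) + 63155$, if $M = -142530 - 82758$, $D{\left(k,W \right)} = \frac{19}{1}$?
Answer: $- \frac{49451063}{305} \approx -1.6213 \cdot 10^{5}$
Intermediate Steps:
$D{\left(k,W \right)} = 19$ ($D{\left(k,W \right)} = 19 \cdot 1 = 19$)
$N{\left(R \right)} = \frac{479 + R}{-324 + R}$
$M = -225288$ ($M = -142530 - 82758 = -225288$)
$\left(N{\left(D{\left(-19,13 \right)} \right)} + M\right) + 63155 = \left(\frac{479 + 19}{-324 + 19} - 225288\right) + 63155 = \left(\frac{1}{-305} \cdot 498 - 225288\right) + 63155 = \left(\left(- \frac{1}{305}\right) 498 - 225288\right) + 63155 = \left(- \frac{498}{305} - 225288\right) + 63155 = - \frac{68713338}{305} + 63155 = - \frac{49451063}{305}$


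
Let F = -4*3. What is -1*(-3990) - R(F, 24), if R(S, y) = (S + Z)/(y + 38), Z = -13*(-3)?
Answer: 247353/62 ≈ 3989.6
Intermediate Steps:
F = -12
Z = 39
R(S, y) = (39 + S)/(38 + y) (R(S, y) = (S + 39)/(y + 38) = (39 + S)/(38 + y))
-1*(-3990) - R(F, 24) = -1*(-3990) - (39 - 12)/(38 + 24) = 3990 - 27/62 = 247353/62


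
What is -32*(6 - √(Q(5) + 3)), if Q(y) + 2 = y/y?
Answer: -192 + 32*√2 ≈ -146.75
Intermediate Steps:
Q(y) = -1 (Q(y) = -2 + y/y = -2 + 1 = -1)
-32*(6 - √(Q(5) + 3)) = -32*(6 - √(-1 + 3)) = -32*(6 - √2) = -192 + 32*√2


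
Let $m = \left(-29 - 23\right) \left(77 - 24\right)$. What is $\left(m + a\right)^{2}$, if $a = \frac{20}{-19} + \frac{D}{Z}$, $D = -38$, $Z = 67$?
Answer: $\frac{12323259202500}{1620529} \approx 7.6045 \cdot 10^{6}$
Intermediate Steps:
$a = - \frac{2062}{1273}$ ($a = \frac{20}{-19} - \frac{38}{67} = 20 \left(- \frac{1}{19}\right) - \frac{38}{67} = - \frac{20}{19} - \frac{38}{67} = - \frac{2062}{1273} \approx -1.6198$)
$m = -2756$ ($m = \left(-52\right) 53 = -2756$)
$\left(m + a\right)^{2} = \left(-2756 - \frac{2062}{1273}\right)^{2} = \left(- \frac{3510450}{1273}\right)^{2} = \frac{12323259202500}{1620529}$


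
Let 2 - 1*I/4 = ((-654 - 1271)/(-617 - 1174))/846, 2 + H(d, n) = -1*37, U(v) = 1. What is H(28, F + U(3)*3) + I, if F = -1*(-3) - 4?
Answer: -23489233/757593 ≈ -31.005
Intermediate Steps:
F = -1 (F = 3 - 4 = -1)
H(d, n) = -39 (H(d, n) = -2 - 1*37 = -2 - 37 = -39)
I = 6056894/757593 (I = 8 - 4*(-654 - 1271)/(-617 - 1174)/846 = 8 - 4*(-1925/(-1791))/846 = 8 - 4*(-1925*(-1/1791))/846 = 8 - 7700/(1791*846) = 8 - 4*1925/1515186 = 8 - 3850/757593 = 6056894/757593 ≈ 7.9949)
H(28, F + U(3)*3) + I = -39 + 6056894/757593 = -23489233/757593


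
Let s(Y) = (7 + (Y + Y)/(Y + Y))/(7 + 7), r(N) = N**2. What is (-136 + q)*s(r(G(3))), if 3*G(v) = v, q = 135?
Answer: -4/7 ≈ -0.57143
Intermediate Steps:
G(v) = v/3
s(Y) = 4/7 (s(Y) = (7 + (2*Y)/((2*Y)))/14 = (7 + (2*Y)*(1/(2*Y)))*(1/14) = (7 + 1)*(1/14) = 8*(1/14) = 4/7)
(-136 + q)*s(r(G(3))) = (-136 + 135)*(4/7) = -1*4/7 = -4/7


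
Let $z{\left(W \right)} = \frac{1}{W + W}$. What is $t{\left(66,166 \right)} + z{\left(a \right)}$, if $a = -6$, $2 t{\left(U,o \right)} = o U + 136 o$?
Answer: $\frac{201191}{12} \approx 16766.0$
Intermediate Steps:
$t{\left(U,o \right)} = 68 o + \frac{U o}{2}$ ($t{\left(U,o \right)} = \frac{o U + 136 o}{2} = \frac{U o + 136 o}{2} = \frac{136 o + U o}{2} = 68 o + \frac{U o}{2}$)
$z{\left(W \right)} = \frac{1}{2 W}$
$t{\left(66,166 \right)} + z{\left(a \right)} = \frac{1}{2} \cdot 166 \left(136 + 66\right) + \frac{1}{2 \left(-6\right)} = \frac{1}{2} \cdot 166 \cdot 202 + \frac{1}{2} \left(- \frac{1}{6}\right) = 16766 - \frac{1}{12} = \frac{201191}{12}$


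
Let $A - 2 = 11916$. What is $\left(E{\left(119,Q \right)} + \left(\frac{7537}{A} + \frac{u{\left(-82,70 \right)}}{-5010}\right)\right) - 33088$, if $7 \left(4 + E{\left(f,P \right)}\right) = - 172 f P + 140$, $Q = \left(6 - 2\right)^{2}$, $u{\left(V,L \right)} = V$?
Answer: $- \frac{2384048770217}{29854590} \approx -79855.0$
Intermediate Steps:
$A = 11918$ ($A = 2 + 11916 = 11918$)
$Q = 16$ ($Q = 4^{2} = 16$)
$E{\left(f,P \right)} = 16 - \frac{172 P f}{7}$ ($E{\left(f,P \right)} = -4 + \frac{- 172 f P + 140}{7} = -4 + \frac{- 172 P f + 140}{7} = -4 + \frac{140 - 172 P f}{7} = -4 - \left(-20 + \frac{172 P f}{7}\right) = 16 - \frac{172 P f}{7}$)
$\left(E{\left(119,Q \right)} + \left(\frac{7537}{A} + \frac{u{\left(-82,70 \right)}}{-5010}\right)\right) - 33088 = \left(\left(16 - \frac{2752}{7} \cdot 119\right) + \left(\frac{7537}{11918} - \frac{82}{-5010}\right)\right) - 33088 = \left(\left(16 - 46784\right) + \left(7537 \cdot \frac{1}{11918} - - \frac{41}{2505}\right)\right) - 33088 = \left(-46768 + \left(\frac{7537}{11918} + \frac{41}{2505}\right)\right) - 33088 = \left(-46768 + \frac{19368823}{29854590}\right) - 33088 = - \frac{1396220096297}{29854590} - 33088 = - \frac{2384048770217}{29854590}$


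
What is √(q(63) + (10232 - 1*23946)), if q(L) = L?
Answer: I*√13651 ≈ 116.84*I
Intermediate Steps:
√(q(63) + (10232 - 1*23946)) = √(63 + (10232 - 1*23946)) = √(63 + (10232 - 23946)) = √(63 - 13714) = √(-13651) = I*√13651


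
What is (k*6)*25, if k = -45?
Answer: -6750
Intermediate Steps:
(k*6)*25 = -45*6*25 = -270*25 = -6750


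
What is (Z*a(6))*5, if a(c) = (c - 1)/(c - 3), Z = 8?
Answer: 200/3 ≈ 66.667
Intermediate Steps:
a(c) = (-1 + c)/(-3 + c)
(Z*a(6))*5 = (8*((-1 + 6)/(-3 + 6)))*5 = (8*(5/3))*5 = (40/3)*5 = 200/3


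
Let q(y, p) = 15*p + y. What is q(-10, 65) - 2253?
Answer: -1288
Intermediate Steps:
q(y, p) = y + 15*p
q(-10, 65) - 2253 = (-10 + 15*65) - 2253 = (-10 + 975) - 2253 = 965 - 2253 = -1288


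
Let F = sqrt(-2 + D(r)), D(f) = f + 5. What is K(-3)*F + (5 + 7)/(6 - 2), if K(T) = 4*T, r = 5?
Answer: 3 - 24*sqrt(2) ≈ -30.941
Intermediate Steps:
D(f) = 5 + f
F = 2*sqrt(2) (F = sqrt(-2 + (5 + 5)) = sqrt(-2 + 10) = sqrt(8) = 2*sqrt(2) ≈ 2.8284)
K(-3)*F + (5 + 7)/(6 - 2) = (4*(-3))*(2*sqrt(2)) + (5 + 7)/(6 - 2) = -24*sqrt(2) + 12/4 = -24*sqrt(2) + 12*(1/4) = -24*sqrt(2) + 3 = 3 - 24*sqrt(2)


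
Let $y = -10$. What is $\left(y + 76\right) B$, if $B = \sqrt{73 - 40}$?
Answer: $66 \sqrt{33} \approx 379.14$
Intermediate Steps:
$B = \sqrt{33} \approx 5.7446$
$\left(y + 76\right) B = \left(-10 + 76\right) \sqrt{33} = 66 \sqrt{33}$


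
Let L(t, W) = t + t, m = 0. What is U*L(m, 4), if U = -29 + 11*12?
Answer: 0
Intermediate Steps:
L(t, W) = 2*t
U = 103 (U = -29 + 132 = 103)
U*L(m, 4) = 103*(2*0) = 103*0 = 0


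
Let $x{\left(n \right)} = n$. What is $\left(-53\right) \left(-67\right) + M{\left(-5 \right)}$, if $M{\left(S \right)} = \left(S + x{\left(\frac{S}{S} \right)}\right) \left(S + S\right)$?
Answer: $3591$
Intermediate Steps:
$M{\left(S \right)} = 2 S \left(1 + S\right)$ ($M{\left(S \right)} = \left(S + \frac{S}{S}\right) \left(S + S\right) = \left(S + 1\right) 2 S = \left(1 + S\right) 2 S = 2 S \left(1 + S\right)$)
$\left(-53\right) \left(-67\right) + M{\left(-5 \right)} = \left(-53\right) \left(-67\right) + 2 \left(-5\right) \left(1 - 5\right) = 3551 + 2 \left(-5\right) \left(-4\right) = 3551 + 40 = 3591$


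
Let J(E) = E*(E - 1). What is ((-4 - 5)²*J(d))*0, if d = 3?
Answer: 0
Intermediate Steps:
J(E) = E*(-1 + E)
((-4 - 5)²*J(d))*0 = ((-4 - 5)²*(3*(-1 + 3)))*0 = ((-9)²*(3*2))*0 = (81*6)*0 = 486*0 = 0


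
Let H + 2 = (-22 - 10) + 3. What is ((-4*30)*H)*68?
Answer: 252960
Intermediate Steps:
H = -31 (H = -2 + ((-22 - 10) + 3) = -2 + (-32 + 3) = -2 - 29 = -31)
((-4*30)*H)*68 = (-4*30*(-31))*68 = -120*(-31)*68 = 3720*68 = 252960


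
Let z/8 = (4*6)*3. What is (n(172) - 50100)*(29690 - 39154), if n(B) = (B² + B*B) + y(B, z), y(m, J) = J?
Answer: -91270816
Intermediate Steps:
z = 576 (z = 8*((4*6)*3) = 8*(24*3) = 8*72 = 576)
n(B) = 576 + 2*B² (n(B) = (B² + B*B) + 576 = (B² + B²) + 576 = 2*B² + 576 = 576 + 2*B²)
(n(172) - 50100)*(29690 - 39154) = ((576 + 2*172²) - 50100)*(29690 - 39154) = ((576 + 2*29584) - 50100)*(-9464) = ((576 + 59168) - 50100)*(-9464) = (59744 - 50100)*(-9464) = 9644*(-9464) = -91270816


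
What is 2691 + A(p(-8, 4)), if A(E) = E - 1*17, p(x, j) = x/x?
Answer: 2675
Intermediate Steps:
p(x, j) = 1
A(E) = -17 + E (A(E) = E - 17 = -17 + E)
2691 + A(p(-8, 4)) = 2691 + (-17 + 1) = 2691 - 16 = 2675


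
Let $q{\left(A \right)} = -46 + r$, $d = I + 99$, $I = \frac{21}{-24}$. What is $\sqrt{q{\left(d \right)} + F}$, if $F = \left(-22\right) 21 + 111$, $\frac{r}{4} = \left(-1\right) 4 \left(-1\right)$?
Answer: $i \sqrt{381} \approx 19.519 i$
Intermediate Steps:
$I = - \frac{7}{8}$ ($I = 21 \left(- \frac{1}{24}\right) = - \frac{7}{8} \approx -0.875$)
$r = 16$ ($r = 4 \left(-1\right) 4 \left(-1\right) = 4 \left(\left(-4\right) \left(-1\right)\right) = 4 \cdot 4 = 16$)
$F = -351$ ($F = -462 + 111 = -351$)
$d = \frac{785}{8}$ ($d = - \frac{7}{8} + 99 = \frac{785}{8} \approx 98.125$)
$q{\left(A \right)} = -30$ ($q{\left(A \right)} = -46 + 16 = -30$)
$\sqrt{q{\left(d \right)} + F} = \sqrt{-30 - 351} = \sqrt{-381} = i \sqrt{381}$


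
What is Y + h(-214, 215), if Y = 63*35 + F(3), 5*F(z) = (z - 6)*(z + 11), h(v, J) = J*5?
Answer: 16358/5 ≈ 3271.6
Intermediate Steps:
h(v, J) = 5*J
F(z) = (-6 + z)*(11 + z)/5 (F(z) = ((z - 6)*(z + 11))/5 = ((-6 + z)*(11 + z))/5 = (-6 + z)*(11 + z)/5)
Y = 10983/5 (Y = 63*35 + (-66/5 + 3 + (⅕)*3²) = 2205 + (-66/5 + 3 + (⅕)*9) = 2205 + (-66/5 + 3 + 9/5) = 2205 - 42/5 = 10983/5 ≈ 2196.6)
Y + h(-214, 215) = 10983/5 + 5*215 = 10983/5 + 1075 = 16358/5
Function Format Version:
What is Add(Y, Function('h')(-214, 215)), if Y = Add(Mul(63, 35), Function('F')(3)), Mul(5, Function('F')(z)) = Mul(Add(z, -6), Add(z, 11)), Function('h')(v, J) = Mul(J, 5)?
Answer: Rational(16358, 5) ≈ 3271.6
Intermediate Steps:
Function('h')(v, J) = Mul(5, J)
Function('F')(z) = Mul(Rational(1, 5), Add(-6, z), Add(11, z)) (Function('F')(z) = Mul(Rational(1, 5), Mul(Add(z, -6), Add(z, 11))) = Mul(Rational(1, 5), Mul(Add(-6, z), Add(11, z))) = Mul(Rational(1, 5), Add(-6, z), Add(11, z)))
Y = Rational(10983, 5) (Y = Add(Mul(63, 35), Add(Rational(-66, 5), 3, Mul(Rational(1, 5), Pow(3, 2)))) = Add(2205, Add(Rational(-66, 5), 3, Mul(Rational(1, 5), 9))) = Add(2205, Add(Rational(-66, 5), 3, Rational(9, 5))) = Add(2205, Rational(-42, 5)) = Rational(10983, 5) ≈ 2196.6)
Add(Y, Function('h')(-214, 215)) = Add(Rational(10983, 5), Mul(5, 215)) = Add(Rational(10983, 5), 1075) = Rational(16358, 5)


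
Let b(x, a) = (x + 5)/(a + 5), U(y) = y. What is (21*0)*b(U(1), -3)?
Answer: 0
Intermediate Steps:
b(x, a) = (5 + x)/(5 + a)
(21*0)*b(U(1), -3) = (21*0)*((5 + 1)/(5 - 3)) = 0*(6/2) = 0*((½)*6) = 0*3 = 0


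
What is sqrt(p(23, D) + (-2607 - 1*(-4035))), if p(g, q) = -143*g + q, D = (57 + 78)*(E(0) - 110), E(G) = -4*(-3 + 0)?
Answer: I*sqrt(15091) ≈ 122.85*I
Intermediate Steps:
E(G) = 12 (E(G) = -4*(-3) = 12)
D = -13230 (D = (57 + 78)*(12 - 110) = 135*(-98) = -13230)
p(g, q) = q - 143*g
sqrt(p(23, D) + (-2607 - 1*(-4035))) = sqrt((-13230 - 143*23) + (-2607 - 1*(-4035))) = sqrt((-13230 - 3289) + (-2607 + 4035)) = sqrt(-16519 + 1428) = sqrt(-15091) = I*sqrt(15091)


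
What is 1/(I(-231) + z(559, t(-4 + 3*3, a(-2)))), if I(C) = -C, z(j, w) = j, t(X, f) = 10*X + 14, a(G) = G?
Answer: 1/790 ≈ 0.0012658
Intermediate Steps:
t(X, f) = 14 + 10*X
1/(I(-231) + z(559, t(-4 + 3*3, a(-2)))) = 1/(-1*(-231) + 559) = 1/(231 + 559) = 1/790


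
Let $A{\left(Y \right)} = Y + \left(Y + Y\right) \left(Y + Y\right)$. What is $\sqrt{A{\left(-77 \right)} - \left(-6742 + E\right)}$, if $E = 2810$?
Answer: $\sqrt{27571} \approx 166.05$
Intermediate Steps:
$A{\left(Y \right)} = Y + 4 Y^{2}$ ($A{\left(Y \right)} = Y + 2 Y 2 Y = Y + 4 Y^{2}$)
$\sqrt{A{\left(-77 \right)} - \left(-6742 + E\right)} = \sqrt{- 77 \left(1 + 4 \left(-77\right)\right) + \left(6742 - 2810\right)} = \sqrt{- 77 \left(1 - 308\right) + \left(6742 - 2810\right)} = \sqrt{\left(-77\right) \left(-307\right) + 3932} = \sqrt{23639 + 3932} = \sqrt{27571}$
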